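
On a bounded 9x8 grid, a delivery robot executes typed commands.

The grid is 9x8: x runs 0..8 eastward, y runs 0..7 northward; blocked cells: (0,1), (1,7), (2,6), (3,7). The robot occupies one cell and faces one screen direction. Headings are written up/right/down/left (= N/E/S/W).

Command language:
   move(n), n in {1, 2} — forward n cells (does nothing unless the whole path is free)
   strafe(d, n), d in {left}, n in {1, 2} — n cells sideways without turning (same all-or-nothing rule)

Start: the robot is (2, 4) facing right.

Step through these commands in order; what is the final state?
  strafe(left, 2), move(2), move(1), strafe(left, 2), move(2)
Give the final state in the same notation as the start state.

t0: (2, 4) facing right
step 1 (strafe(left, 2)): (2, 4) facing right
step 2 (move(2)): (4, 4) facing right
step 3 (move(1)): (5, 4) facing right
step 4 (strafe(left, 2)): (5, 6) facing right
step 5 (move(2)): (7, 6) facing right

(7, 6) facing right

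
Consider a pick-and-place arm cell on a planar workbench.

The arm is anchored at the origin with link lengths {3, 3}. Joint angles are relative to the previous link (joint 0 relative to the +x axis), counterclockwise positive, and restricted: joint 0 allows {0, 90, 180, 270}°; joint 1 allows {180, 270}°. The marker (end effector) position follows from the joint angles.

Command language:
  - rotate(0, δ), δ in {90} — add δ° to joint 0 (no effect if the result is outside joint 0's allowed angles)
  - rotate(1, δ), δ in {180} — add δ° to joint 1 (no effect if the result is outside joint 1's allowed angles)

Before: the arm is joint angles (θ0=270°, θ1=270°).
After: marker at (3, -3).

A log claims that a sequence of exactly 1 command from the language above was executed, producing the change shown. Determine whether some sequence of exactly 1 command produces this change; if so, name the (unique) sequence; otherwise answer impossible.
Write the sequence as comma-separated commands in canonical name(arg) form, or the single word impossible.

begin: joint angles (θ0=270°, θ1=270°)
[1] after rotate(0, 90): joint angles (θ0=0°, θ1=270°)
no other 1-command option fits: unique.

rotate(0, 90)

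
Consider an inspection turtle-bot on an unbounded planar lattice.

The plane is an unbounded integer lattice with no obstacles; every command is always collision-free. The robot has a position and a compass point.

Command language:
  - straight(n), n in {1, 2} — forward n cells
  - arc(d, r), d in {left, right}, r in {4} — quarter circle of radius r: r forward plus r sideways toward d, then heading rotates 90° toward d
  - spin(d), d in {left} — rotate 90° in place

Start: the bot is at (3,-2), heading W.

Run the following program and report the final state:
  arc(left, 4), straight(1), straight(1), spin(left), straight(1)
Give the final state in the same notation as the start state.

at (0,-8), heading E

initial: at (3,-2), heading W
1. arc(left, 4) → at (-1,-6), heading S
2. straight(1) → at (-1,-7), heading S
3. straight(1) → at (-1,-8), heading S
4. spin(left) → at (-1,-8), heading E
5. straight(1) → at (0,-8), heading E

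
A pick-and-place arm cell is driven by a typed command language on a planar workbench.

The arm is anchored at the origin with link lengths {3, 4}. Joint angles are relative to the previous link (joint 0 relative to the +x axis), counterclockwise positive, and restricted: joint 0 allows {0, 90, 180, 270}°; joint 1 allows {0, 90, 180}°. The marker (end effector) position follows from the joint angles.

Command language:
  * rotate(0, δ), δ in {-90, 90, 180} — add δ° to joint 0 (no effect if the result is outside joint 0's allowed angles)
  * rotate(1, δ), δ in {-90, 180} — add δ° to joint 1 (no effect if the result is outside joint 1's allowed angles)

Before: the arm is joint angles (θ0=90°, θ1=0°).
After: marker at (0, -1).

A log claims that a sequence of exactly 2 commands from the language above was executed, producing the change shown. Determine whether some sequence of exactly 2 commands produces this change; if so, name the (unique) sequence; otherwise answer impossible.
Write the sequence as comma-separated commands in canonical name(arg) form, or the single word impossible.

key: order matters: swapping rotate(1, -90) and rotate(1, 180) lands elsewhere
begin: joint angles (θ0=90°, θ1=0°)
[1] after rotate(1, -90): joint angles (θ0=90°, θ1=0°)
[2] after rotate(1, 180): joint angles (θ0=90°, θ1=180°)
uniquely the one of 25 2-step routes that fits.

rotate(1, -90), rotate(1, 180)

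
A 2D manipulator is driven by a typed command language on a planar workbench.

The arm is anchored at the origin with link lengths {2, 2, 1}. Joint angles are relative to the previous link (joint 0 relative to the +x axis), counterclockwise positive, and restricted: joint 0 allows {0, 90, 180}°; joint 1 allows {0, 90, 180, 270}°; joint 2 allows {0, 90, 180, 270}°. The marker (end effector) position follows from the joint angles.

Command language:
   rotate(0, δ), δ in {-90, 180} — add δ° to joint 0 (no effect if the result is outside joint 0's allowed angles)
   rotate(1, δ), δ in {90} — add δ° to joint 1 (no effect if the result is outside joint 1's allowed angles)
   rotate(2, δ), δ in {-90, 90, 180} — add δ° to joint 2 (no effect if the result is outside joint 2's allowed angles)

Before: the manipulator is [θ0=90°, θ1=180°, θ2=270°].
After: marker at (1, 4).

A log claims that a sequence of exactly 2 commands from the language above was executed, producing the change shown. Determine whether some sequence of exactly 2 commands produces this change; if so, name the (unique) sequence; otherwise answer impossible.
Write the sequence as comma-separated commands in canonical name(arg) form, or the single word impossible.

rotate(1, 90), rotate(1, 90)

t0: [θ0=90°, θ1=180°, θ2=270°]
[1] after rotate(1, 90): [θ0=90°, θ1=270°, θ2=270°]
[2] after rotate(1, 90): [θ0=90°, θ1=0°, θ2=270°]
all 36 alternatives checked — unique.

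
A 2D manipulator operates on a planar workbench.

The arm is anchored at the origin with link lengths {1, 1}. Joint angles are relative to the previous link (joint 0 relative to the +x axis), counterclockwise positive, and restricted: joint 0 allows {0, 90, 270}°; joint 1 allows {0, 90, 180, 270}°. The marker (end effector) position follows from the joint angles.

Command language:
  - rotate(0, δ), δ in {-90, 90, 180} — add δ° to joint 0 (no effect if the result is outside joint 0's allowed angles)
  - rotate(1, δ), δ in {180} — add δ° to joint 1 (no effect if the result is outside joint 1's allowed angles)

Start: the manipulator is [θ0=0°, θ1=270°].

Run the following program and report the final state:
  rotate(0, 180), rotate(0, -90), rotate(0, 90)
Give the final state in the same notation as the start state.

[θ0=0°, θ1=270°]

initial: [θ0=0°, θ1=270°]
t=1 rotate(0, 180) ⇒ [θ0=0°, θ1=270°]
t=2 rotate(0, -90) ⇒ [θ0=270°, θ1=270°]
t=3 rotate(0, 90) ⇒ [θ0=0°, θ1=270°]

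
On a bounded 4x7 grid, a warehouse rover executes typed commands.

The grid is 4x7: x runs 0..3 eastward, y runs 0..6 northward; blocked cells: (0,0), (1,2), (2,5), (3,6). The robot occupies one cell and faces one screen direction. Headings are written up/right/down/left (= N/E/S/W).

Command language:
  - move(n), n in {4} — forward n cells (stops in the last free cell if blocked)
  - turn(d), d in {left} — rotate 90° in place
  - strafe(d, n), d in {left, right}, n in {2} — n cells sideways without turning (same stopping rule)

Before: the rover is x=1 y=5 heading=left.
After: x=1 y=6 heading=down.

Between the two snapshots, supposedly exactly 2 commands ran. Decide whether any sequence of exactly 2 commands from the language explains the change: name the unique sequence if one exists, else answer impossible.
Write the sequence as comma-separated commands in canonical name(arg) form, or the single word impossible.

strafe(right, 2), turn(left)

key: running turn(left) before strafe(right, 2) would end elsewhere — order is forced
from: x=1 y=5 heading=left
t=1 strafe(right, 2) ⇒ x=1 y=6 heading=left
t=2 turn(left) ⇒ x=1 y=6 heading=down
all 16 alternatives checked — unique.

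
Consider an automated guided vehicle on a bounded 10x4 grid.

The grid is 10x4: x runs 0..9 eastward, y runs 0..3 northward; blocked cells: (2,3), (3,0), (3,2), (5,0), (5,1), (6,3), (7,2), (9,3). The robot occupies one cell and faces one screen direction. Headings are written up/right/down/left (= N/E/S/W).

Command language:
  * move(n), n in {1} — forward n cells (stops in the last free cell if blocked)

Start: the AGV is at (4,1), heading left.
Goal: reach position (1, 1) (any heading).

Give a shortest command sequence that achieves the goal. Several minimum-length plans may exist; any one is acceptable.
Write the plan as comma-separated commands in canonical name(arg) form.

initial: at (4,1), heading left
[1] after move(1): at (3,1), heading left
[2] after move(1): at (2,1), heading left
[3] after move(1): at (1,1), heading left
shorter routes all fall short; 3 is best.

move(1), move(1), move(1)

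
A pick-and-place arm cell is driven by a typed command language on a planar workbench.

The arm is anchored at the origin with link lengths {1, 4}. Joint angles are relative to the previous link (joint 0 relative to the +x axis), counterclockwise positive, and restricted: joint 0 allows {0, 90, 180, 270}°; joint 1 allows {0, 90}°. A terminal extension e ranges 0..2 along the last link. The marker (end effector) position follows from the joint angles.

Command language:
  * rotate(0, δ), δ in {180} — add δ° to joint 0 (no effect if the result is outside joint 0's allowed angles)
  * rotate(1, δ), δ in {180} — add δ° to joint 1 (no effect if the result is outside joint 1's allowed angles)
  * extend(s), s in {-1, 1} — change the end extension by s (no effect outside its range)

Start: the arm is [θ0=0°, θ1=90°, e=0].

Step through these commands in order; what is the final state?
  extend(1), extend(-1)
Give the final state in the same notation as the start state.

[θ0=0°, θ1=90°, e=0]

initial: [θ0=0°, θ1=90°, e=0]
[1] after extend(1): [θ0=0°, θ1=90°, e=1]
[2] after extend(-1): [θ0=0°, θ1=90°, e=0]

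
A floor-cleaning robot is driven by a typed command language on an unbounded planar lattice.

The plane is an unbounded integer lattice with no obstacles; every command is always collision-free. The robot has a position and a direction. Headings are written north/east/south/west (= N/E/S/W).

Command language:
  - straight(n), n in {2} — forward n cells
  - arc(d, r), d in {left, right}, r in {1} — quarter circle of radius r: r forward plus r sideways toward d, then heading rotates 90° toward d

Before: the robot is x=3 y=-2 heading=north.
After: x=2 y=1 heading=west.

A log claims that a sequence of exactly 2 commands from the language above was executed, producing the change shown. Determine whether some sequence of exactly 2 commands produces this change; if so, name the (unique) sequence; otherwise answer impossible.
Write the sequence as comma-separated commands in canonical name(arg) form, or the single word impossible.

key: order matters: swapping straight(2) and arc(left, 1) lands elsewhere
begin: x=3 y=-2 heading=north
step 1 (straight(2)): x=3 y=0 heading=north
step 2 (arc(left, 1)): x=2 y=1 heading=west
no other 2-command option fits: unique.

straight(2), arc(left, 1)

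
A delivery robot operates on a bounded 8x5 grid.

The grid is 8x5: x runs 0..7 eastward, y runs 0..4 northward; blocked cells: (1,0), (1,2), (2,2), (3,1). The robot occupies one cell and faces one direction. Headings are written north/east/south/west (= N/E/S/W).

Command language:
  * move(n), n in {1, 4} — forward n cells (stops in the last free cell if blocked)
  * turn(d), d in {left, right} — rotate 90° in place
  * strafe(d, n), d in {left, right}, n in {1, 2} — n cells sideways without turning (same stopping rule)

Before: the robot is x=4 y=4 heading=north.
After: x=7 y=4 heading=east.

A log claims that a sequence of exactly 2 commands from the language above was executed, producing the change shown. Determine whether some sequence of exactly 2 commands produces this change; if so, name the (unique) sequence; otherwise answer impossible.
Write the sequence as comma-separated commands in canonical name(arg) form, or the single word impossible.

turn(right), move(4)

key: move(4) runs into the grid edge before its full distance
initial: x=4 y=4 heading=north
[1] after turn(right): x=4 y=4 heading=east
[2] after move(4): x=7 y=4 heading=east
no other 2-command option fits: unique.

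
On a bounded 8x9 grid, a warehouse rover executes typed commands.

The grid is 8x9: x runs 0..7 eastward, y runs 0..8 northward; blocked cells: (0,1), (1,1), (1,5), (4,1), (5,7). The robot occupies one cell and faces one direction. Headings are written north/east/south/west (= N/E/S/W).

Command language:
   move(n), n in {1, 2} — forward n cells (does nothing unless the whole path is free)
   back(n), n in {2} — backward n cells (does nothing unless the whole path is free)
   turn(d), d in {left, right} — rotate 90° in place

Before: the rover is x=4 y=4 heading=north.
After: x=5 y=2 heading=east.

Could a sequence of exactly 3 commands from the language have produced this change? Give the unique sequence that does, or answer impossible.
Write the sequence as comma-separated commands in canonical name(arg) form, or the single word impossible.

key: order matters: swapping back(2) and move(1) lands elsewhere
start: x=4 y=4 heading=north
[1] after back(2): x=4 y=2 heading=north
[2] after turn(right): x=4 y=2 heading=east
[3] after move(1): x=5 y=2 heading=east
no other 3-command option fits: unique.

back(2), turn(right), move(1)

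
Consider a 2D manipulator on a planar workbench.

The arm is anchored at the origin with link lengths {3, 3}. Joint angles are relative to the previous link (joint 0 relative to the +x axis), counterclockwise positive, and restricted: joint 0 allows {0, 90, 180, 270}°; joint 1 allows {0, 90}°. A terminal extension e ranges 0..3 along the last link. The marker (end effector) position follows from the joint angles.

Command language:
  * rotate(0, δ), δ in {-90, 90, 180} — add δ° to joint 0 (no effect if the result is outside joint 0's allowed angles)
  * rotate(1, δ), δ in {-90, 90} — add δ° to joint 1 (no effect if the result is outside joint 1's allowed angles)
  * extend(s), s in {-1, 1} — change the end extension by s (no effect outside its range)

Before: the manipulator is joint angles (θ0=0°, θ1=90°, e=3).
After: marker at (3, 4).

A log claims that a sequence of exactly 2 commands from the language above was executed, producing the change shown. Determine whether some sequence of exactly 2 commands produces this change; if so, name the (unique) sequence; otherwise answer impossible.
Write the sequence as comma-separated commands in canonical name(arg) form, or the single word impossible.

extend(-1), extend(-1)

start: joint angles (θ0=0°, θ1=90°, e=3)
1. extend(-1) → joint angles (θ0=0°, θ1=90°, e=2)
2. extend(-1) → joint angles (θ0=0°, θ1=90°, e=1)
all 49 alternatives checked — unique.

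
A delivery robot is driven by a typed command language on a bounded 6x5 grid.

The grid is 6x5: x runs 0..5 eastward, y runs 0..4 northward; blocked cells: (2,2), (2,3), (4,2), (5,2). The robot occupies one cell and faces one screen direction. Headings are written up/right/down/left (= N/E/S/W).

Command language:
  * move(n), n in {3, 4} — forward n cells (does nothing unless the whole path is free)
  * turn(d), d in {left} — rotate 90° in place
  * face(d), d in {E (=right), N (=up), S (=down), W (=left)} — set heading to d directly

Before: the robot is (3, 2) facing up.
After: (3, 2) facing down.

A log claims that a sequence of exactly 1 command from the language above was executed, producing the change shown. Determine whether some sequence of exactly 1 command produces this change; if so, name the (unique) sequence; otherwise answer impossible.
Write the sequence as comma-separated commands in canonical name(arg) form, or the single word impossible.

key: parked at (3,2) the whole time — nothing moves the robot
from: (3, 2) facing up
t=1 face(S) ⇒ (3, 2) facing down
uniquely the one of 7 1-step routes that fits.

face(S)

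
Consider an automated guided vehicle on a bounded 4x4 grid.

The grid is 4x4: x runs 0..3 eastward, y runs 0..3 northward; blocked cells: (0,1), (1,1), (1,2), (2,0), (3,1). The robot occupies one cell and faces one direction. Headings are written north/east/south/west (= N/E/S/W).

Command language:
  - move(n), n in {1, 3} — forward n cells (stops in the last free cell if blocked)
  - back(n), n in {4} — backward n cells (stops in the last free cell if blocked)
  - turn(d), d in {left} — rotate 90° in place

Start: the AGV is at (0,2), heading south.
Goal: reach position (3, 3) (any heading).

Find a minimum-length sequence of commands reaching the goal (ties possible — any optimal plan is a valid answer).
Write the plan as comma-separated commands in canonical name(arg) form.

back(4), turn(left), move(3)

begin: at (0,2), heading south
t=1 back(4) ⇒ at (0,3), heading south
t=2 turn(left) ⇒ at (0,3), heading east
t=3 move(3) ⇒ at (3,3), heading east
minimal: 3 command(s), checked below 3.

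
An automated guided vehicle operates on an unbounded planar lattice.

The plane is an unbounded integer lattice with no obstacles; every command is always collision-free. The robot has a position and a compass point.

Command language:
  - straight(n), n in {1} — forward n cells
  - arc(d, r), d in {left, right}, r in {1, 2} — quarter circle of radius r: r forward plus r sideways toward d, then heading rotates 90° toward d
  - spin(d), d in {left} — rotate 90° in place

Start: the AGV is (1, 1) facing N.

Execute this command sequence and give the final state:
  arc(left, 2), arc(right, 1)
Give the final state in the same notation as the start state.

start: (1, 1) facing N
[1] after arc(left, 2): (-1, 3) facing W
[2] after arc(right, 1): (-2, 4) facing N

(-2, 4) facing N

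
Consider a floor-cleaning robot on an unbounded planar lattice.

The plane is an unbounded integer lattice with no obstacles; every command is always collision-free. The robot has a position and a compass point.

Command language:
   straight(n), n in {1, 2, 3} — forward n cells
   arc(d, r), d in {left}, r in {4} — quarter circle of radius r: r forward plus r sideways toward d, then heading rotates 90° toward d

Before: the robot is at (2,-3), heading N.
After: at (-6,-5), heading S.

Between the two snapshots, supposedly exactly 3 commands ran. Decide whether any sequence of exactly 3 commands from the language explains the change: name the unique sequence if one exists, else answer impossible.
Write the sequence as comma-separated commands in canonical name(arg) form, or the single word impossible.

key: position moved to (-6,-5) AND the heading swung to S — translation plus rotation needed
start: at (2,-3), heading N
step 1 (arc(left, 4)): at (-2,1), heading W
step 2 (arc(left, 4)): at (-6,-3), heading S
step 3 (straight(2)): at (-6,-5), heading S
no other 3-command option fits: unique.

arc(left, 4), arc(left, 4), straight(2)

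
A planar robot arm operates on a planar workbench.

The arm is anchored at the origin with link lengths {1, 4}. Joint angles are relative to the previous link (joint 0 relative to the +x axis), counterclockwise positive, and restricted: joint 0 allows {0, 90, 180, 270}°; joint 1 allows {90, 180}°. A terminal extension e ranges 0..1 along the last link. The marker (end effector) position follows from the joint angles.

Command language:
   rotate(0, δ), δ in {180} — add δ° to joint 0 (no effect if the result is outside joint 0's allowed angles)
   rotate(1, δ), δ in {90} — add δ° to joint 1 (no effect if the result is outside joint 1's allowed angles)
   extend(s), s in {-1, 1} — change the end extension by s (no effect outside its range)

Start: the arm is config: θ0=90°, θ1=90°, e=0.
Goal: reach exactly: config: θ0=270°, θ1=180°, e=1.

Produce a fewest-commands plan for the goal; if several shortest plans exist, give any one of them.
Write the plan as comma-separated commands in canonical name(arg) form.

from: config: θ0=90°, θ1=90°, e=0
1. extend(1) → config: θ0=90°, θ1=90°, e=1
2. rotate(1, 90) → config: θ0=90°, θ1=180°, e=1
3. rotate(0, 180) → config: θ0=270°, θ1=180°, e=1
no 2-step plan works, so 3 is optimal.

extend(1), rotate(1, 90), rotate(0, 180)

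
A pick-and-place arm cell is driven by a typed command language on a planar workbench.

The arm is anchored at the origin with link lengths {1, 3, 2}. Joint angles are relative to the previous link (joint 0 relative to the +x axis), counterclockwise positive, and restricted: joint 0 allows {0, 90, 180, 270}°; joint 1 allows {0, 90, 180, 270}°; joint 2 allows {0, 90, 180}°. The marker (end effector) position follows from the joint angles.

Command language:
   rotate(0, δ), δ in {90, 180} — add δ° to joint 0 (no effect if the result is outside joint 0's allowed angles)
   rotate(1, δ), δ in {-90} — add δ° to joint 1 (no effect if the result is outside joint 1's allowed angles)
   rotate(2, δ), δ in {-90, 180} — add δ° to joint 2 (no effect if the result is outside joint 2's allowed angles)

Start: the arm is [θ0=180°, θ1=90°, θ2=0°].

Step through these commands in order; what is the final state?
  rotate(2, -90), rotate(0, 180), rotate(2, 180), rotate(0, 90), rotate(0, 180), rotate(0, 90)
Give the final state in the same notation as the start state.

[θ0=0°, θ1=90°, θ2=180°]

initial: [θ0=180°, θ1=90°, θ2=0°]
1. rotate(2, -90) → [θ0=180°, θ1=90°, θ2=0°]
2. rotate(0, 180) → [θ0=0°, θ1=90°, θ2=0°]
3. rotate(2, 180) → [θ0=0°, θ1=90°, θ2=180°]
4. rotate(0, 90) → [θ0=90°, θ1=90°, θ2=180°]
5. rotate(0, 180) → [θ0=270°, θ1=90°, θ2=180°]
6. rotate(0, 90) → [θ0=0°, θ1=90°, θ2=180°]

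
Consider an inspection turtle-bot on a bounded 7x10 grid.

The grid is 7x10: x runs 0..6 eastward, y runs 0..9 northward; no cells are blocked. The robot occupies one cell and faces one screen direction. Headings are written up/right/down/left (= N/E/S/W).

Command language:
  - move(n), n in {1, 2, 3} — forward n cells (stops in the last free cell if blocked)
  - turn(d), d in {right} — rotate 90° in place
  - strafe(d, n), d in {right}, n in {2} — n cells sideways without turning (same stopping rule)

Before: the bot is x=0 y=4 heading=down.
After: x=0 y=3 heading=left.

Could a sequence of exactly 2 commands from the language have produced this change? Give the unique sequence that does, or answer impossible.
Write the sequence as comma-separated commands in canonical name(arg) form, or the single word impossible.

key: running turn(right) before move(1) would end elsewhere — order is forced
t0: x=0 y=4 heading=down
t=1 move(1) ⇒ x=0 y=3 heading=down
t=2 turn(right) ⇒ x=0 y=3 heading=left
uniquely the one of 25 2-step routes that fits.

move(1), turn(right)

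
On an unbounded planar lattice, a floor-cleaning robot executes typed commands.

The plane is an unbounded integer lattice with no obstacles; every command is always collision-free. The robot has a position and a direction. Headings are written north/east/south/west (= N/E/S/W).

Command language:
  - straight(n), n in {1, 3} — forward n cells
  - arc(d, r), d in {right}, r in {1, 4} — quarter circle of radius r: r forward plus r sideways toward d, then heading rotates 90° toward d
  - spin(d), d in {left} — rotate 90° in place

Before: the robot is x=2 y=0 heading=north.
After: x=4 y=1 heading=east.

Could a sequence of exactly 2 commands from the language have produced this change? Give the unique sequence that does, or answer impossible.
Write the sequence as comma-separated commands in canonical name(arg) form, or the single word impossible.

key: cell and facing (now E) both changed — the 2 commands mix motion and turning
start: x=2 y=0 heading=north
t=1 arc(right, 1) ⇒ x=3 y=1 heading=east
t=2 straight(1) ⇒ x=4 y=1 heading=east
all 25 alternatives checked — unique.

arc(right, 1), straight(1)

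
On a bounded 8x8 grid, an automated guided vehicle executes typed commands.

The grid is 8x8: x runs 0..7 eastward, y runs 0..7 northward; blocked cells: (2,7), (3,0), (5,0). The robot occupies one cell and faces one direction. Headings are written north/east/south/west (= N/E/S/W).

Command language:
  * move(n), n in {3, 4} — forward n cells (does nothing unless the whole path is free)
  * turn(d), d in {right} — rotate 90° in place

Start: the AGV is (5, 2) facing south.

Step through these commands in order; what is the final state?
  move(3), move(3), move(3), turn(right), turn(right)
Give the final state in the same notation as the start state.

begin: (5, 2) facing south
t=1 move(3) ⇒ (5, 2) facing south
t=2 move(3) ⇒ (5, 2) facing south
t=3 move(3) ⇒ (5, 2) facing south
t=4 turn(right) ⇒ (5, 2) facing west
t=5 turn(right) ⇒ (5, 2) facing north

(5, 2) facing north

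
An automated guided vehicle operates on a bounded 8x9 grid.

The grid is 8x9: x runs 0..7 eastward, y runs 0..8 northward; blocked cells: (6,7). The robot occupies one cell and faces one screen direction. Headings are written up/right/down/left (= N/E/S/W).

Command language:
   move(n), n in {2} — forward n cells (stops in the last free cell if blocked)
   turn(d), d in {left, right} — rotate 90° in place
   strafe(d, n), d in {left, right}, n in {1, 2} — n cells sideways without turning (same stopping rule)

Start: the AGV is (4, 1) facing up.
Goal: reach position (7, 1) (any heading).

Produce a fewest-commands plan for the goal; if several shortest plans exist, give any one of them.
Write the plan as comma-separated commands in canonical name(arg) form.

initial: (4, 1) facing up
step 1 (strafe(right, 1)): (5, 1) facing up
step 2 (strafe(right, 2)): (7, 1) facing up
minimal: 2 command(s), checked below 2.

strafe(right, 1), strafe(right, 2)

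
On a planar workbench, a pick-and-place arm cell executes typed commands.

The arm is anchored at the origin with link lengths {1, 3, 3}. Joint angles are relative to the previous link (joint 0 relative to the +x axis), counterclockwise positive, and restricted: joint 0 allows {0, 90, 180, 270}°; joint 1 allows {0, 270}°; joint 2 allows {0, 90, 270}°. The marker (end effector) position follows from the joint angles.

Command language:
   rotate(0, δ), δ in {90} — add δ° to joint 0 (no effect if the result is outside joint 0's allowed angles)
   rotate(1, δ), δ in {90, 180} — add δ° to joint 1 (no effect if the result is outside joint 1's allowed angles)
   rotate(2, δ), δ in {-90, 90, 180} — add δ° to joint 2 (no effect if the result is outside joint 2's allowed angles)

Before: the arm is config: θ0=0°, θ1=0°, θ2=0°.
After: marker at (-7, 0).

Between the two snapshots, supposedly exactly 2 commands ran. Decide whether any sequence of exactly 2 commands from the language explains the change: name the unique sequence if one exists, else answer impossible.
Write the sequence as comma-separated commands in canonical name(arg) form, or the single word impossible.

begin: config: θ0=0°, θ1=0°, θ2=0°
1. rotate(0, 90) → config: θ0=90°, θ1=0°, θ2=0°
2. rotate(0, 90) → config: θ0=180°, θ1=0°, θ2=0°
uniquely the one of 36 2-step routes that fits.

rotate(0, 90), rotate(0, 90)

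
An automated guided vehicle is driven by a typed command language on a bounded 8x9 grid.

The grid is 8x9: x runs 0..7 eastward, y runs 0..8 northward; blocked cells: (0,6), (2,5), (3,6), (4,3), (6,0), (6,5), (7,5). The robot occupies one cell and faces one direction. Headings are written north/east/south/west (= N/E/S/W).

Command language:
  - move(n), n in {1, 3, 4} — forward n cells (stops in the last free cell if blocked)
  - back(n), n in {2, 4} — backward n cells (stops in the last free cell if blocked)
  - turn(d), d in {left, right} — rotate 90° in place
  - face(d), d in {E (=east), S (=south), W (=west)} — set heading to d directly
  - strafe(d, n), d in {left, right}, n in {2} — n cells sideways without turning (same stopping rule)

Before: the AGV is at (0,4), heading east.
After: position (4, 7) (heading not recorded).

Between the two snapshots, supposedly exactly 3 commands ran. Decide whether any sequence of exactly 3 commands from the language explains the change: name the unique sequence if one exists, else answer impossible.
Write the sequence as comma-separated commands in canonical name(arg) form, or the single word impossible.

move(4), turn(left), move(3)

key: running move(3) before move(4) would end elsewhere — order is forced
start: at (0,4), heading east
t=1 move(4) ⇒ at (4,4), heading east
t=2 turn(left) ⇒ at (4,4), heading north
t=3 move(3) ⇒ at (4,7), heading north
all 1728 alternatives checked — unique.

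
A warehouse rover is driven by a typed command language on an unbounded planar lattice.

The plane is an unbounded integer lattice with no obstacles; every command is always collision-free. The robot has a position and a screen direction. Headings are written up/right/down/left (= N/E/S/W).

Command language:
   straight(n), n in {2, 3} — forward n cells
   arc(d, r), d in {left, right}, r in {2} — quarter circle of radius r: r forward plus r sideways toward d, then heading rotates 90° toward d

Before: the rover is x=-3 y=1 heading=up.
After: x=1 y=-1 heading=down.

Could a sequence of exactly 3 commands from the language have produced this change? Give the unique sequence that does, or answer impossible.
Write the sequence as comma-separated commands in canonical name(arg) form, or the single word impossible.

arc(right, 2), arc(right, 2), straight(2)

key: cell and facing (now S) both changed — the 3 commands mix motion and turning
t0: x=-3 y=1 heading=up
[1] after arc(right, 2): x=-1 y=3 heading=right
[2] after arc(right, 2): x=1 y=1 heading=down
[3] after straight(2): x=1 y=-1 heading=down
no other 3-command option fits: unique.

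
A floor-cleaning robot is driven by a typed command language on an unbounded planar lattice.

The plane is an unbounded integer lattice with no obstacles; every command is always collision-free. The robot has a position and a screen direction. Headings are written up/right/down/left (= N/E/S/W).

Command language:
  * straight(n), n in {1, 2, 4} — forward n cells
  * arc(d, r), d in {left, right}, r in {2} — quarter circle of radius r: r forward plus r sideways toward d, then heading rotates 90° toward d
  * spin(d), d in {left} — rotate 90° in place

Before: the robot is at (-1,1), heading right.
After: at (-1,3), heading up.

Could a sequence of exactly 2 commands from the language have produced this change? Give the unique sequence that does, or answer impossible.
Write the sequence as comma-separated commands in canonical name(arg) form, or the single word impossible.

spin(left), straight(2)

key: position moved to (-1,3) AND the heading swung to N — translation plus rotation needed
from: at (-1,1), heading right
1. spin(left) → at (-1,1), heading up
2. straight(2) → at (-1,3), heading up
uniquely the one of 36 2-step routes that fits.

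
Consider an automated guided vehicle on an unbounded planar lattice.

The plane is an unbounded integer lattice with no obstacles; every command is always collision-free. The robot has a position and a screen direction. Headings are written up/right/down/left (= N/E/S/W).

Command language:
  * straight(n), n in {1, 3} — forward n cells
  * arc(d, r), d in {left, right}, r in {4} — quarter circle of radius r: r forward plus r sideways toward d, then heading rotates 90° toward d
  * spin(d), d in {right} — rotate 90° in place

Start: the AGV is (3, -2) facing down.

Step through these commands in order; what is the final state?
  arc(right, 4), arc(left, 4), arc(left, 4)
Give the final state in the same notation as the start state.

initial: (3, -2) facing down
step 1 (arc(right, 4)): (-1, -6) facing left
step 2 (arc(left, 4)): (-5, -10) facing down
step 3 (arc(left, 4)): (-1, -14) facing right

(-1, -14) facing right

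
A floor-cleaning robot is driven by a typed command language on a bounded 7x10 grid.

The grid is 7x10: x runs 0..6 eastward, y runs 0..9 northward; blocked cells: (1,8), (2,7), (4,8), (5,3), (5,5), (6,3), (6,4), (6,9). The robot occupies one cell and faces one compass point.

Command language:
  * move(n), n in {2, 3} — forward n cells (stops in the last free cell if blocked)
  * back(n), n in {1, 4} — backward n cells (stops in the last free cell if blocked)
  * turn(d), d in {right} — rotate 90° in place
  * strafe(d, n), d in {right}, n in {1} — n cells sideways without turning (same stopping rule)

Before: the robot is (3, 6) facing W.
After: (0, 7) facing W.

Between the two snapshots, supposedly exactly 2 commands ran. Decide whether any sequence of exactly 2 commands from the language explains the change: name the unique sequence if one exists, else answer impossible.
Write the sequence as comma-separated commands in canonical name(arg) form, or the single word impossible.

key: still facing W at the end — nothing in the sequence rotates
start: (3, 6) facing W
1. move(3) → (0, 6) facing W
2. strafe(right, 1) → (0, 7) facing W
no other 2-command option fits: unique.

move(3), strafe(right, 1)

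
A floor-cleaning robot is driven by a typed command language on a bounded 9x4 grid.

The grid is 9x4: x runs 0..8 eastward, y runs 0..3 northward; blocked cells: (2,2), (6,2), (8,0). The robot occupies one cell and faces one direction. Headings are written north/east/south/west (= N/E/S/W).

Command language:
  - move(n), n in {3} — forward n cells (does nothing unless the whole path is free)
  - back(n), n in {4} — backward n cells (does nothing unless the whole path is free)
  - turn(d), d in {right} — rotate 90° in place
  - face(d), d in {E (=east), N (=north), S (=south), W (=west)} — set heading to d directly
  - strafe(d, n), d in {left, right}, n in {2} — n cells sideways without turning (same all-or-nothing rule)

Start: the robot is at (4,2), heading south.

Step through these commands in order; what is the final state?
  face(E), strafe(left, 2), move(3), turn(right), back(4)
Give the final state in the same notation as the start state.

at (4,2), heading south

begin: at (4,2), heading south
1. face(E) → at (4,2), heading east
2. strafe(left, 2) → at (4,2), heading east
3. move(3) → at (4,2), heading east
4. turn(right) → at (4,2), heading south
5. back(4) → at (4,2), heading south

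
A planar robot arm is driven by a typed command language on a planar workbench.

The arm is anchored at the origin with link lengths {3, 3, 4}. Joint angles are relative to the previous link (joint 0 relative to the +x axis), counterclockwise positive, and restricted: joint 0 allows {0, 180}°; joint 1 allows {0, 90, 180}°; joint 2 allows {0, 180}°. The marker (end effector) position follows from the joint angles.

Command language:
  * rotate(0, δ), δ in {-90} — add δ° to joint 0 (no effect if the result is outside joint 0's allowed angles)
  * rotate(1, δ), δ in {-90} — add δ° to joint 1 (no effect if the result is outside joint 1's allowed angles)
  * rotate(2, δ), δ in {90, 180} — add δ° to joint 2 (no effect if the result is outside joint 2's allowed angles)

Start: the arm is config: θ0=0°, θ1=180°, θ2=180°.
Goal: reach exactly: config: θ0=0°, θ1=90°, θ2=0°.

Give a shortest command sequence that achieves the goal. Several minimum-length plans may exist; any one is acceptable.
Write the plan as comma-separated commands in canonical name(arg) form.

rotate(2, 180), rotate(1, -90)

t0: config: θ0=0°, θ1=180°, θ2=180°
step 1 (rotate(2, 180)): config: θ0=0°, θ1=180°, θ2=0°
step 2 (rotate(1, -90)): config: θ0=0°, θ1=90°, θ2=0°
shorter routes all fall short; 2 is best.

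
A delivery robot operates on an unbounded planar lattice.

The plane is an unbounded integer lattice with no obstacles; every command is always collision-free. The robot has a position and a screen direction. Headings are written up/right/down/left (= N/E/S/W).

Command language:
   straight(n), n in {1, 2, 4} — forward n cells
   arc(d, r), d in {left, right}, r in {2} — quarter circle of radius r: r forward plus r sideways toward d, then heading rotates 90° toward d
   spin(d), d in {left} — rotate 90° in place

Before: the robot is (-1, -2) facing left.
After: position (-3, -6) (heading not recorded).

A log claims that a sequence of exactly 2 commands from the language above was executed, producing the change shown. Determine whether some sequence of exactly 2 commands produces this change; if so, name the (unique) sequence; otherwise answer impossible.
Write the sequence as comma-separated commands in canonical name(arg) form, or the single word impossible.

key: running straight(2) before arc(left, 2) would end elsewhere — order is forced
initial: (-1, -2) facing left
t=1 arc(left, 2) ⇒ (-3, -4) facing down
t=2 straight(2) ⇒ (-3, -6) facing down
all 36 alternatives checked — unique.

arc(left, 2), straight(2)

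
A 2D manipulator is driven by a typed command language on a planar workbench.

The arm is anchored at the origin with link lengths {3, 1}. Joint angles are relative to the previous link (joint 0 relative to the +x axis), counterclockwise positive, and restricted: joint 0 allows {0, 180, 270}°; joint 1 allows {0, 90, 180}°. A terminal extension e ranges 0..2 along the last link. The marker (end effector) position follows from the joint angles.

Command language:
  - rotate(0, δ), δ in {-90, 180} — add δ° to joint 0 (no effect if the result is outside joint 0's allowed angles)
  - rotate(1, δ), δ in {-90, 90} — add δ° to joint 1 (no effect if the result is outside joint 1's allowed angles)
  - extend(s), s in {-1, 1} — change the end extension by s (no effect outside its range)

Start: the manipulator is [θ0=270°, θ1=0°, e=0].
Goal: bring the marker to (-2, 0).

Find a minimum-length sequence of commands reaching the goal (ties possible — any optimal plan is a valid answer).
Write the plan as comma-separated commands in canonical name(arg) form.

start: [θ0=270°, θ1=0°, e=0]
1. rotate(1, 90) → [θ0=270°, θ1=90°, e=0]
2. rotate(1, 90) → [θ0=270°, θ1=180°, e=0]
3. rotate(0, -90) → [θ0=180°, θ1=180°, e=0]
shorter routes all fall short; 3 is best.

rotate(1, 90), rotate(1, 90), rotate(0, -90)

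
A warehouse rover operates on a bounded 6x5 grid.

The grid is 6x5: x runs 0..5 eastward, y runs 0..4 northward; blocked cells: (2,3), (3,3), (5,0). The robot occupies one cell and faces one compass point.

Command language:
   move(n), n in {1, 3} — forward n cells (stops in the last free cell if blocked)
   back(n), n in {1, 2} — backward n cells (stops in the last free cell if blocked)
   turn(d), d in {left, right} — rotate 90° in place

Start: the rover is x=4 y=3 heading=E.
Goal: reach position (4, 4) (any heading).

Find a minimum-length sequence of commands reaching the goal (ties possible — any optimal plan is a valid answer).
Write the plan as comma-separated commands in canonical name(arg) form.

turn(right), back(2)

t0: x=4 y=3 heading=E
1. turn(right) → x=4 y=3 heading=S
2. back(2) → x=4 y=4 heading=S
shorter routes all fall short; 2 is best.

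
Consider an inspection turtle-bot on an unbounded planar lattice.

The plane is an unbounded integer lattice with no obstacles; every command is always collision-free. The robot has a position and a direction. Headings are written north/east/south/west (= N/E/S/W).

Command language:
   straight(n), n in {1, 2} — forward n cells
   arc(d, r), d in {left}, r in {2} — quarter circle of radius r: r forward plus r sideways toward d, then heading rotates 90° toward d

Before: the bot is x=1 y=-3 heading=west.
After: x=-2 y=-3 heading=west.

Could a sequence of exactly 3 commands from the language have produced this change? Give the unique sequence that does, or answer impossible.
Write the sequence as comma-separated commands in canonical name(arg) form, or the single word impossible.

straight(1), straight(1), straight(1)

key: heading stays W — no command in the sequence turns
start: x=1 y=-3 heading=west
t=1 straight(1) ⇒ x=0 y=-3 heading=west
t=2 straight(1) ⇒ x=-1 y=-3 heading=west
t=3 straight(1) ⇒ x=-2 y=-3 heading=west
all 27 alternatives checked — unique.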